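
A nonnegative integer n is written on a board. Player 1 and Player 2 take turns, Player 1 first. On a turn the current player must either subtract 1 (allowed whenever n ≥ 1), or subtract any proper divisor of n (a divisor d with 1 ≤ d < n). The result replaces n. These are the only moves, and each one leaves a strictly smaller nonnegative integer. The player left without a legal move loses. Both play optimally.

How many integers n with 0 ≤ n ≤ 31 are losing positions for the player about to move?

Positions with no move are L. A position that does have a move is losing for the player to move precisely when every available move leads to a winning position for the opponent. Fill in the labels:
n=0: no move → L
n=1: reaches L-position 0 → W
n=2: only reaches 1(W), which is W → L
n=3: reaches L-position 2 → W
n=4: reaches L-position 2 → W
n=5: only reaches 4(W), which is W → L
n=6: reaches L-position 5 → W
n=7: only reaches 6(W), which is W → L
n=8: reaches L-position 7 → W
n=9: only reaches 6(W), 8(W), all W → L
n=10: reaches L-position 5 → W
n=11: only reaches 10(W), which is W → L
n=12: reaches L-position 9 → W
n=13: only reaches 12(W), which is W → L
n=14: reaches L-position 7 → W
n=15: only reaches 10(W), 12(W), 14(W), all W → L
n=16: reaches L-position 15 → W
n=17: only reaches 16(W), which is W → L
n=18: reaches L-position 9 → W
n=19: only reaches 18(W), which is W → L
n=20: reaches L-position 15 → W
n=21: only reaches 14(W), 18(W), 20(W), all W → L
n=22: reaches L-position 11 → W
n=23: only reaches 22(W), which is W → L
n=24: reaches L-position 21 → W
n=25: only reaches 20(W), 24(W), all W → L
n=26: reaches L-position 13 → W
n=27: only reaches 18(W), 24(W), 26(W), all W → L
n=28: reaches L-position 21 → W
n=29: only reaches 28(W), which is W → L
n=30: reaches L-position 15 → W
n=31: only reaches 30(W), which is W → L
L entries with 0 ≤ n ≤ 31: n = 0, 2, 5, 7, 9, 11, 13, 15, 17, 19, 21, 23, 25, 27, 29, 31; that makes 16.

16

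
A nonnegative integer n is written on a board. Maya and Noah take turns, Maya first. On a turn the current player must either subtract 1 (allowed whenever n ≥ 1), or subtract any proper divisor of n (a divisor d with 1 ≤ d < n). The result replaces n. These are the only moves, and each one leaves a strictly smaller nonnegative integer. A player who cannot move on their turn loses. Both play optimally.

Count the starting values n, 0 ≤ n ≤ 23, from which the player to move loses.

12

Work bottom-up. With no move the player to move loses. Otherwise the position is W if at least one move leads to an L position for the opponent, and L if every move leads to a W.
n=0: no move → L
n=1: reaches L-position 0 → W
n=2: only reaches 1(W), which is W → L
n=3: reaches L-position 2 → W
n=4: reaches L-position 2 → W
n=5: only reaches 4(W), which is W → L
n=6: reaches L-position 5 → W
n=7: only reaches 6(W), which is W → L
n=8: reaches L-position 7 → W
n=9: only reaches 6(W), 8(W), all W → L
n=10: reaches L-position 5 → W
n=11: only reaches 10(W), which is W → L
n=12: reaches L-position 9 → W
n=13: only reaches 12(W), which is W → L
n=14: reaches L-position 7 → W
n=15: only reaches 10(W), 12(W), 14(W), all W → L
n=16: reaches L-position 15 → W
n=17: only reaches 16(W), which is W → L
n=18: reaches L-position 9 → W
n=19: only reaches 18(W), which is W → L
n=20: reaches L-position 15 → W
n=21: only reaches 14(W), 18(W), 20(W), all W → L
n=22: reaches L-position 11 → W
n=23: only reaches 22(W), which is W → L
L entries with 0 ≤ n ≤ 23: n = 0, 2, 5, 7, 9, 11, 13, 15, 17, 19, 21, 23; that makes 12.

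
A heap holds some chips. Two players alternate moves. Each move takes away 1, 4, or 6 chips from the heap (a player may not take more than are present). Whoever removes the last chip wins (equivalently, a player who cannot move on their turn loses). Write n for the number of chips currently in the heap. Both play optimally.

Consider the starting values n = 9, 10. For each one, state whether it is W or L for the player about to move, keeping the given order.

9: W, 10: L

Use the standard recursion: the mover loses at a terminal position; elsewhere, the mover wins exactly when some move hands the opponent an L position.
n=0: no move → L
n=1: →0(L), so W
n=2: →1(W) only, which is W, so L
n=3: →2(L), so W
n=4: →0(L), so W
n=5: →4(W), 1(W) — all W, so L
n=6: →5(L), so W
n=7: →6(W), 3(W), 1(W) — all W, so L
n=8: →7(L), so W
n=9: →5(L), so W
n=10: →9(W), 6(W), 4(W) — all W, so L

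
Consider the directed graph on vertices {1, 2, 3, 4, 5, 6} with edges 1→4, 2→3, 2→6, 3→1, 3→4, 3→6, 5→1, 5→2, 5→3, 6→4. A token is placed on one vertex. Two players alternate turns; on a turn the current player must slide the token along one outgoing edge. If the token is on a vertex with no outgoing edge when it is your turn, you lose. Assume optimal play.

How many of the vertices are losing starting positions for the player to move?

Classify positions by backward induction: terminal positions (no move available) are L. From any other position, the mover wins iff some move reaches an L.
Every edge goes from a vertex to one that appears earlier in the order 4, 1, 6, 3, 2, 5, so processing vertices in that order labels each vertex after all of its successors.
4: no outgoing edge → L
1: W (go to 4, an L position)
6: W (go to 4, an L position)
3: W (go to 4, an L position)
2: L (options 3(W), 6(W) are all W)
5: W (go to 2, an L position)
The L vertices are 2, 4; that is 2 in all.

2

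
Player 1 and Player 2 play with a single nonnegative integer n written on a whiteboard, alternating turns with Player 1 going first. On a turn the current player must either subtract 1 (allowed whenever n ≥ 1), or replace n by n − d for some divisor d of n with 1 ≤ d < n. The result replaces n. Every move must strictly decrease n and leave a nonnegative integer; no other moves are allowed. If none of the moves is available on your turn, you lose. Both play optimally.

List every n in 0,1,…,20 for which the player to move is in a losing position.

0, 2, 5, 7, 9, 11, 13, 15, 17, 19

Compute win/loss labels from the base case upward. A position with no move is L. Any other position is W if it can reach an L in one move, else L.
n=0: no move → L
n=1: reaches L-position 0 → W
n=2: only reaches 1(W), which is W → L
n=3: reaches L-position 2 → W
n=4: reaches L-position 2 → W
n=5: only reaches 4(W), which is W → L
n=6: reaches L-position 5 → W
n=7: only reaches 6(W), which is W → L
n=8: reaches L-position 7 → W
n=9: only reaches 6(W), 8(W), all W → L
n=10: reaches L-position 5 → W
n=11: only reaches 10(W), which is W → L
n=12: reaches L-position 9 → W
n=13: only reaches 12(W), which is W → L
n=14: reaches L-position 7 → W
n=15: only reaches 10(W), 12(W), 14(W), all W → L
n=16: reaches L-position 15 → W
n=17: only reaches 16(W), which is W → L
n=18: reaches L-position 9 → W
n=19: only reaches 18(W), which is W → L
n=20: reaches L-position 15 → W
Reading off the rows marked L gives the requested list; there are 10 such values of n.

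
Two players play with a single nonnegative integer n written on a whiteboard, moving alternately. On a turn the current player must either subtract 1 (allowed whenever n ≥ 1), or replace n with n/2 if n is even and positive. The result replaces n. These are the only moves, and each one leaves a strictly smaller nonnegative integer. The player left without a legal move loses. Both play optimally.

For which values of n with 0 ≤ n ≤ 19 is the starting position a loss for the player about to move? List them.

0, 2, 5, 7, 9, 11, 13, 15, 17, 19

Positions with no move are L. A position that does have a move is losing for the player to move precisely when every available move leads to a winning position for the opponent. Fill in the labels:
n=0: no move → L
n=1: →0(L), so W
n=2: →1(W) only, which is W, so L
n=3: →2(L), so W
n=4: →2(L), so W
n=5: →4(W) only, which is W, so L
n=6: →5(L), so W
n=7: →6(W) only, which is W, so L
n=8: →7(L), so W
n=9: →8(W) only, which is W, so L
n=10: →5(L), so W
n=11: →10(W) only, which is W, so L
n=12: →11(L), so W
n=13: →12(W) only, which is W, so L
n=14: →7(L), so W
n=15: →14(W) only, which is W, so L
n=16: →15(L), so W
n=17: →16(W) only, which is W, so L
n=18: →9(L), so W
n=19: →18(W) only, which is W, so L
The losing starting values of n are exactly the entries labelled L in this table (10 of them).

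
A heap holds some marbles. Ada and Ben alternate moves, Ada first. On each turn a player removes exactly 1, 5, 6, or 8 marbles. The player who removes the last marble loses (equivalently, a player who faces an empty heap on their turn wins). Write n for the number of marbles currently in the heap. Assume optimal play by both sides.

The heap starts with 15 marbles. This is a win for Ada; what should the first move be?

Remove 1, leaving 14.

Use the standard recursion: the mover wins at a terminal position; elsewhere, the mover wins exactly when some move hands the opponent an L position.
n=0: no move; the opponent has just taken the last marble and therefore loses → W
n=1: →0(W) only, which is W, so L
n=2: →1(L), so W
n=3: →2(W) only, which is W, so L
n=4: →3(L), so W
n=5: →4(W), 0(W) — all W, so L
n=6: →5(L), so W
n=7: →1(L), so W
n=8: →3(L), so W
n=9: →3(L), so W
n=10: →5(L), so W
n=11: →5(L), so W
n=12: →11(W), 7(W), 6(W), 4(W) — all W, so L
n=13: →12(L), so W
n=14: →13(W), 9(W), 8(W), 6(W) — all W, so L
n=15: →14(L), so W
From 15, the L positions reachable in one move are: 14.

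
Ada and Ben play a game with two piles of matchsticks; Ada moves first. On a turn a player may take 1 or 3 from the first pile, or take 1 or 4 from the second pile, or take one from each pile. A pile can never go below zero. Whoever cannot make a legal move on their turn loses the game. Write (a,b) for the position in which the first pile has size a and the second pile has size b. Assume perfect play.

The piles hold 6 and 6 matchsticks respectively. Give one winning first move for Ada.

Label each position W (a win for the player to move) or L (a loss). A position with no legal move is L; any other position is W exactly when some move reaches an L, and L when every move reaches a W.
No move ever increases a pile, so every position that can arise here has a ≤ 6 and b ≤ 6; it is enough to label the cells with 0 ≤ a ≤ 6 and 0 ≤ b ≤ 6.
Every move lowers a or b (never raises either), so fill the grid row by row in increasing a, and left to right within a row: each cell's successors are then already labelled.
      b=0  b=1  b=2  b=3  b=4  b=5  b=6
a=0:    L    W    L    W    W    L    W
a=1:    W    W    W    W    L    W    W
a=2:    L    W    L    W    W    W    W
a=3:    W    W    W    W    L    W    L
a=4:    L    W    L    W    W    W    W
a=5:    W    W    W    W    L    W    L
a=6:    L    W    L    W    W    W    W
Cells with no legal move (terminal, hence L): (0,0).
The remaining L cells, each justified by listing all of its moves:
(0,2): L (sole option (0,1)(W) is W)
(0,5): L (options (0,4)(W), (0,1)(W) are all W)
(1,4): L (options (0,4)(W), (1,3)(W), (1,0)(W), (0,3)(W) are all W)
(2,0): L (sole option (1,0)(W) is W)
(2,2): L (options (1,2)(W), (2,1)(W), (1,1)(W) are all W)
(3,4): L (options (2,4)(W), (0,4)(W), (3,3)(W), (3,0)(W), (2,3)(W) are all W)
(3,6): L (options (2,6)(W), (0,6)(W), (3,5)(W), (3,2)(W), (2,5)(W) are all W)
(4,0): L (options (3,0)(W), (1,0)(W) are all W)
(4,2): L (options (3,2)(W), (1,2)(W), (4,1)(W), (3,1)(W) are all W)
(5,4): L (options (4,4)(W), (2,4)(W), (5,3)(W), (5,0)(W), (4,3)(W) are all W)
(5,6): L (options (4,6)(W), (2,6)(W), (5,5)(W), (5,2)(W), (4,5)(W) are all W)
(6,0): L (options (5,0)(W), (3,0)(W) are all W)
(6,2): L (options (5,2)(W), (3,2)(W), (6,1)(W), (5,1)(W) are all W)
Every other cell has at least one move into one of the L cells above, so it is W.
From (6,6), the L positions reachable in one move are: (5,6), (3,6), (6,2). Any move reaching one of these is winning.

Move to (5,6).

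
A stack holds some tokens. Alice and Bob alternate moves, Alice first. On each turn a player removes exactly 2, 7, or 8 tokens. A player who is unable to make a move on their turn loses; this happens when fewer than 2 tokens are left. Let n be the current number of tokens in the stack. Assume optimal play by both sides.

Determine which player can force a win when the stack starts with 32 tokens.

Work bottom-up. With no move the player to move loses. Otherwise the position is W if at least one move leads to an L position for the opponent, and L if every move leads to a W.
n=0: no move → L
n=1: no move → L
n=2: can move to 0, which is L ⇒ W
n=3: can move to 1, which is L ⇒ W
n=4: the only move is to 2(W), a W ⇒ L
n=5: the only move is to 3(W), a W ⇒ L
n=6: can move to 4, which is L ⇒ W
n=7: can move to 5, which is L ⇒ W
n=8: can move to 1, which is L ⇒ W
n=9: can move to 1, which is L ⇒ W
n=10: moves to 8(W), 3(W), 2(W); every one is W ⇒ L
n=11: can move to 4, which is L ⇒ W
n=12: can move to 10, which is L ⇒ W
n=13: can move to 5, which is L ⇒ W
n=14: moves to 12(W), 7(W), 6(W); every one is W ⇒ L
n=15: moves to 13(W), 8(W), 7(W); every one is W ⇒ L
n=16: can move to 14, which is L ⇒ W
n=17: can move to 15, which is L ⇒ W
n=18: can move to 10, which is L ⇒ W
n=19: moves to 17(W), 12(W), 11(W); every one is W ⇒ L
n=20: moves to 18(W), 13(W), 12(W); every one is W ⇒ L
n=21: can move to 19, which is L ⇒ W
n=22: can move to 20, which is L ⇒ W
n=23: can move to 15, which is L ⇒ W
n=24: moves to 22(W), 17(W), 16(W); every one is W ⇒ L
n=25: moves to 23(W), 18(W), 17(W); every one is W ⇒ L
n=26: can move to 24, which is L ⇒ W
n=27: can move to 25, which is L ⇒ W
n=28: can move to 20, which is L ⇒ W
n=29: moves to 27(W), 22(W), 21(W); every one is W ⇒ L
n=30: moves to 28(W), 23(W), 22(W); every one is W ⇒ L
n=31: can move to 29, which is L ⇒ W
n=32: can move to 30, which is L ⇒ W
From 32 Alice can remove 2, leaving 30, reaching an L position.

Alice wins.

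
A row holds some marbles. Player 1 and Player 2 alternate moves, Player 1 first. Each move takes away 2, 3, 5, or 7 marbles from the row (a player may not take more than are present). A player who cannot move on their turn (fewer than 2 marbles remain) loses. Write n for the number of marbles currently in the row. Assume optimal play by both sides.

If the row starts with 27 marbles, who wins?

Player 2 wins.

Positions with no move are L. A position that does have a move is losing for the player to move precisely when every available move leads to a winning position for the opponent. Fill in the labels:
n=0: no move → L
n=1: no move → L
n=2: →0(L), so W
n=3: →1(L), so W
n=4: →1(L), so W
n=5: →0(L), so W
n=6: →1(L), so W
n=7: →0(L), so W
n=8: →1(L), so W
n=9: →7(W), 6(W), 4(W), 2(W) — all W, so L
n=10: →8(W), 7(W), 5(W), 3(W) — all W, so L
n=11: →9(L), so W
n=12: →10(L), so W
n=13: →10(L), so W
n=14: →9(L), so W
n=15: →10(L), so W
n=16: →9(L), so W
n=17: →10(L), so W
n=18: →16(W), 15(W), 13(W), 11(W) — all W, so L
n=19: →17(W), 16(W), 14(W), 12(W) — all W, so L
n=20: →18(L), so W
n=21: →19(L), so W
n=22: →19(L), so W
n=23: →18(L), so W
n=24: →19(L), so W
n=25: →18(L), so W
n=26: →19(L), so W
n=27: →25(W), 24(W), 22(W), 20(W) — all W, so L
Every move from 27 reaches a W position, so the mover loses.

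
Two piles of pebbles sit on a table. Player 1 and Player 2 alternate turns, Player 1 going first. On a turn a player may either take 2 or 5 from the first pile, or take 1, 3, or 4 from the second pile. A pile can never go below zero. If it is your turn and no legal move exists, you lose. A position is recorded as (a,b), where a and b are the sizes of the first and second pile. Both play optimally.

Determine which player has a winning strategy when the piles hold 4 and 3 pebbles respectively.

Label each position W (a win for the player to move) or L (a loss). A position with no legal move is L; any other position is W exactly when some move reaches an L, and L when every move reaches a W.
No move ever increases a pile, so every position that can arise here has a ≤ 4 and b ≤ 3; it is enough to label the cells with 0 ≤ a ≤ 4 and 0 ≤ b ≤ 3.
Every move lowers a or b (never raises either), so fill the grid row by row in increasing a, and left to right within a row: each cell's successors are then already labelled.
      b=0  b=1  b=2  b=3
a=0:    L    W    L    W
a=1:    L    W    L    W
a=2:    W    L    W    L
a=3:    W    L    W    L
a=4:    L    W    L    W
Cells with no legal move (terminal, hence L): (0,0), (1,0).
The remaining L cells, each justified by listing all of its moves:
(0,2): L (sole option (0,1)(W) is W)
(1,2): L (sole option (1,1)(W) is W)
(2,1): L (options (0,1)(W), (2,0)(W) are all W)
(2,3): L (options (0,3)(W), (2,2)(W), (2,0)(W) are all W)
(3,1): L (options (1,1)(W), (3,0)(W) are all W)
(3,3): L (options (1,3)(W), (3,2)(W), (3,0)(W) are all W)
(4,0): L (sole option (2,0)(W) is W)
(4,2): L (options (2,2)(W), (4,1)(W) are all W)
Every other cell has at least one move into one of the L cells above, so it is W.
The starting position (4,3) is W: Player 1 should move to (2,3), handing over an L position.

Player 1 wins.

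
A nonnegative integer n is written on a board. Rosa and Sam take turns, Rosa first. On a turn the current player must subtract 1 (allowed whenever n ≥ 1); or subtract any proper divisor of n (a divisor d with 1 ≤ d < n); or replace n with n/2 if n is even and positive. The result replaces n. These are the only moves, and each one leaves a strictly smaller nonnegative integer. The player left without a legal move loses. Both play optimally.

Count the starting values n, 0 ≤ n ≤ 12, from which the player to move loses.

6

Label each position W (a win for the player to move) or L (a loss). A position with no legal move is L; any other position is W exactly when some move reaches an L, and L when every move reaches a W.
n=0: no move → L
n=1: reaches L-position 0 → W
n=2: only reaches 1(W), which is W → L
n=3: reaches L-position 2 → W
n=4: reaches L-position 2 → W
n=5: only reaches 4(W), which is W → L
n=6: reaches L-position 5 → W
n=7: only reaches 6(W), which is W → L
n=8: reaches L-position 7 → W
n=9: only reaches 6(W), 8(W), all W → L
n=10: reaches L-position 5 → W
n=11: only reaches 10(W), which is W → L
n=12: reaches L-position 9 → W
L entries with 0 ≤ n ≤ 12: n = 0, 2, 5, 7, 9, 11; that makes 6.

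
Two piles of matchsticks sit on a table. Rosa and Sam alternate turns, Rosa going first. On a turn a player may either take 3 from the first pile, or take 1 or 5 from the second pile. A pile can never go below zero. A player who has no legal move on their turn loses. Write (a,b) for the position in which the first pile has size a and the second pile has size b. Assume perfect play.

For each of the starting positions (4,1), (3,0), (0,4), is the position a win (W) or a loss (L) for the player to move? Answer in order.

(4,1): L, (3,0): W, (0,4): L

Use the standard recursion: the mover loses at a terminal position; elsewhere, the mover wins exactly when some move hands the opponent an L position.
No move ever increases a pile, so every position that can arise here has a ≤ 4 and b ≤ 4; it is enough to label the cells with 0 ≤ a ≤ 4 and 0 ≤ b ≤ 4.
Every move lowers a or b (never raises either), so fill the grid row by row in increasing a, and left to right within a row: each cell's successors are then already labelled.
      b=0  b=1  b=2  b=3  b=4
a=0:    L    W    L    W    L
a=1:    L    W    L    W    L
a=2:    L    W    L    W    L
a=3:    W    L    W    L    W
a=4:    W    L    W    L    W
Cells with no legal move (terminal, hence L): (0,0), (1,0), (2,0).
The remaining L cells, each justified by listing all of its moves:
(0,2): the only move is to (0,1)(W), a W ⇒ L
(0,4): the only move is to (0,3)(W), a W ⇒ L
(1,2): the only move is to (1,1)(W), a W ⇒ L
(1,4): the only move is to (1,3)(W), a W ⇒ L
(2,2): the only move is to (2,1)(W), a W ⇒ L
(2,4): the only move is to (2,3)(W), a W ⇒ L
(3,1): moves to (0,1)(W), (3,0)(W); every one is W ⇒ L
(3,3): moves to (0,3)(W), (3,2)(W); every one is W ⇒ L
(4,1): moves to (1,1)(W), (4,0)(W); every one is W ⇒ L
(4,3): moves to (1,3)(W), (4,2)(W); every one is W ⇒ L
Every other cell has at least one move into one of the L cells above, so it is W.
(4,1): one of the L cells justified above, so L
(3,0): the move to (0,0) reaches an L cell, so W
(0,4): one of the L cells justified above, so L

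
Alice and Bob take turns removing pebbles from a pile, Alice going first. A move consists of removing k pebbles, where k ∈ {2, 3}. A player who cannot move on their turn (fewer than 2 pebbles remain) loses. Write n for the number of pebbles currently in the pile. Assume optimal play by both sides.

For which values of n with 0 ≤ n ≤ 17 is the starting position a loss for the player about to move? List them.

0, 1, 5, 6, 10, 11, 15, 16

Build the W/L table. Terminal = L. A non-terminal position is W if it has a move to some L; otherwise it is L.
n=0: no move → L
n=1: no move → L
n=2: can move to 0, which is L ⇒ W
n=3: can move to 1, which is L ⇒ W
n=4: can move to 1, which is L ⇒ W
n=5: moves to 3(W), 2(W); every one is W ⇒ L
n=6: moves to 4(W), 3(W); every one is W ⇒ L
n=7: can move to 5, which is L ⇒ W
n=8: can move to 6, which is L ⇒ W
n=9: can move to 6, which is L ⇒ W
n=10: moves to 8(W), 7(W); every one is W ⇒ L
n=11: moves to 9(W), 8(W); every one is W ⇒ L
n=12: can move to 10, which is L ⇒ W
n=13: can move to 11, which is L ⇒ W
n=14: can move to 11, which is L ⇒ W
n=15: moves to 13(W), 12(W); every one is W ⇒ L
n=16: moves to 14(W), 13(W); every one is W ⇒ L
n=17: can move to 15, which is L ⇒ W
Reading off the rows marked L gives the requested list; there are 8 such values of n.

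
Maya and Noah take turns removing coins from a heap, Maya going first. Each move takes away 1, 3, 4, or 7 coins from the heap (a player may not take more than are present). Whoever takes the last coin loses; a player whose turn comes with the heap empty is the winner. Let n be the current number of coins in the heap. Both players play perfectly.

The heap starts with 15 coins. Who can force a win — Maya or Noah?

Maya wins.

Positions with no move are W. A position that does have a move is losing for the player to move precisely when every available move leads to a winning position for the opponent. Fill in the labels:
n=0: no move; the opponent has just taken the last coin and therefore loses → W
n=1: only reaches 0(W), which is W → L
n=2: reaches L-position 1 → W
n=3: only reaches 2(W), 0(W), all W → L
n=4: reaches L-position 3 → W
n=5: reaches L-position 1 → W
n=6: reaches L-position 3 → W
n=7: reaches L-position 3 → W
n=8: reaches L-position 1 → W
n=9: only reaches 8(W), 6(W), 5(W), 2(W), all W → L
n=10: reaches L-position 9 → W
n=11: only reaches 10(W), 8(W), 7(W), 4(W), all W → L
n=12: reaches L-position 11 → W
n=13: reaches L-position 9 → W
n=14: reaches L-position 11 → W
n=15: reaches L-position 11 → W
From 15 Maya can remove 4, leaving 11, reaching an L position.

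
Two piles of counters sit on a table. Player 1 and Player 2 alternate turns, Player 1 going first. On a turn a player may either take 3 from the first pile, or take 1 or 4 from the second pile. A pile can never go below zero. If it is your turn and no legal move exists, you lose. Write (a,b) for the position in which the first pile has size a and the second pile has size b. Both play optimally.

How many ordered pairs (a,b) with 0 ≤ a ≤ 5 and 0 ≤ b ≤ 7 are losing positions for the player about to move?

21

Use the standard recursion: the mover loses at a terminal position; elsewhere, the mover wins exactly when some move hands the opponent an L position.
Every move lowers a or b (never raises either), so fill the grid row by row in increasing a, and left to right within a row: each cell's successors are then already labelled.
      b=0  b=1  b=2  b=3  b=4  b=5  b=6  b=7
a=0:    L    W    L    W    W    L    W    L
a=1:    L    W    L    W    W    L    W    L
a=2:    L    W    L    W    W    L    W    L
a=3:    W    L    W    L    W    W    L    W
a=4:    W    L    W    L    W    W    L    W
a=5:    W    L    W    L    W    W    L    W
Cells with no legal move (terminal, hence L): (0,0), (1,0), (2,0).
The remaining L cells, each justified by listing all of its moves:
(0,2): →(0,1)(W) only, which is W, so L
(0,5): →(0,4)(W), (0,1)(W) — all W, so L
(0,7): →(0,6)(W), (0,3)(W) — all W, so L
(1,2): →(1,1)(W) only, which is W, so L
(1,5): →(1,4)(W), (1,1)(W) — all W, so L
(1,7): →(1,6)(W), (1,3)(W) — all W, so L
(2,2): →(2,1)(W) only, which is W, so L
(2,5): →(2,4)(W), (2,1)(W) — all W, so L
(2,7): →(2,6)(W), (2,3)(W) — all W, so L
(3,1): →(0,1)(W), (3,0)(W) — all W, so L
(3,3): →(0,3)(W), (3,2)(W) — all W, so L
(3,6): →(0,6)(W), (3,5)(W), (3,2)(W) — all W, so L
(4,1): →(1,1)(W), (4,0)(W) — all W, so L
(4,3): →(1,3)(W), (4,2)(W) — all W, so L
(4,6): →(1,6)(W), (4,5)(W), (4,2)(W) — all W, so L
(5,1): →(2,1)(W), (5,0)(W) — all W, so L
(5,3): →(2,3)(W), (5,2)(W) — all W, so L
(5,6): →(2,6)(W), (5,5)(W), (5,2)(W) — all W, so L
Every other cell has at least one move into one of the L cells above, so it is W.
L cells per row: a=0: 4, a=1: 4, a=2: 4, a=3: 3, a=4: 3, a=5: 3; total 21.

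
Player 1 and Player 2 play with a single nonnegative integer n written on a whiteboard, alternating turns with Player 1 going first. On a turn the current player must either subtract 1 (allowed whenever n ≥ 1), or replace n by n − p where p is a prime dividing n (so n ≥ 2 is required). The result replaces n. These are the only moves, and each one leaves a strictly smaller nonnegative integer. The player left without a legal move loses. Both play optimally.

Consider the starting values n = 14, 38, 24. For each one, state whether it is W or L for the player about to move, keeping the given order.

Compute win/loss labels from the base case upward. A position with no move is L. Any other position is W if it can reach an L in one move, else L.
n=0: no move → L
n=1: →0(L), so W
n=2: →0(L), so W
n=3: →0(L), so W
n=4: →2(W), 3(W) — all W, so L
n=5: →0(L), so W
n=6: →4(L), so W
n=7: →0(L), so W
n=8: →6(W), 7(W) — all W, so L
n=9: →8(L), so W
n=10: →8(L), so W
n=11: →0(L), so W
n=12: →9(W), 10(W), 11(W) — all W, so L
n=13: →0(L), so W
n=14: →12(L), so W
n=15: →12(L), so W
n=16: →14(W), 15(W) — all W, so L
n=17: →0(L), so W
n=18: →16(L), so W
n=19: →0(L), so W
n=20: →15(W), 18(W), 19(W) — all W, so L
n=21: →20(L), so W
n=22: →20(L), so W
n=23: →0(L), so W
n=24: →21(W), 22(W), 23(W) — all W, so L
n=25: →20(L), so W
n=26: →24(L), so W
n=27: →24(L), so W
n=28: →21(W), 26(W), 27(W) — all W, so L
n=29: →0(L), so W
n=30: →28(L), so W
n=31: →0(L), so W
n=32: →30(W), 31(W) — all W, so L
n=33: →32(L), so W
n=34: →32(L), so W
n=35: →28(L), so W
n=36: →33(W), 34(W), 35(W) — all W, so L
n=37: →0(L), so W
n=38: →36(L), so W

14: W, 38: W, 24: L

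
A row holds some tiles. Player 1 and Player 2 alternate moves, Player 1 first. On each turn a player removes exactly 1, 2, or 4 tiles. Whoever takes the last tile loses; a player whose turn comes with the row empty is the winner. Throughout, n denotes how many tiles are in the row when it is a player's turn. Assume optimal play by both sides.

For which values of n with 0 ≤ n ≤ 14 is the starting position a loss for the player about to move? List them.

Work bottom-up. With no move the player to move wins. Otherwise the position is W if at least one move leads to an L position for the opponent, and L if every move leads to a W.
n=0: no move; the opponent has just taken the last tile and therefore loses → W
n=1: L (sole option 0(W) is W)
n=2: W (go to 1, an L position)
n=3: W (go to 1, an L position)
n=4: L (options 3(W), 2(W), 0(W) are all W)
n=5: W (go to 4, an L position)
n=6: W (go to 4, an L position)
n=7: L (options 6(W), 5(W), 3(W) are all W)
n=8: W (go to 7, an L position)
n=9: W (go to 7, an L position)
n=10: L (options 9(W), 8(W), 6(W) are all W)
n=11: W (go to 10, an L position)
n=12: W (go to 10, an L position)
n=13: L (options 12(W), 11(W), 9(W) are all W)
n=14: W (go to 13, an L position)
Reading off the rows marked L gives the requested list; there are 5 such values of n.

1, 4, 7, 10, 13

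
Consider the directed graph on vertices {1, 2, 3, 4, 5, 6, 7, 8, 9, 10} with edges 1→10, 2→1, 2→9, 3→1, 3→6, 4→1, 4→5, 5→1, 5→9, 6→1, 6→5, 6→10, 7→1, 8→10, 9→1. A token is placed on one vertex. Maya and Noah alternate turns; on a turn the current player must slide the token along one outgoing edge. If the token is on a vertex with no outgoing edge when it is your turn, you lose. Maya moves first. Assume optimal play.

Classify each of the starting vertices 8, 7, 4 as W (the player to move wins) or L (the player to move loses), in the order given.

8: W, 7: L, 4: L

Use the standard recursion: the mover loses at a terminal position; elsewhere, the mover wins exactly when some move hands the opponent an L position.
Every edge goes from a vertex to one that appears earlier in the order 10, 1, 9, 5, 4, 2, 6, 7, 3, 8, so processing vertices in that order labels each vertex after all of its successors.
10: no outgoing edge → L
1: →10(L), so W
9: →1(W) only, which is W, so L
5: →9(L), so W
4: →5(W), 1(W) — all W, so L
2: →9(L), so W
6: →10(L), so W
7: →1(W) only, which is W, so L
3: →6(W), 1(W) — all W, so L
8: →10(L), so W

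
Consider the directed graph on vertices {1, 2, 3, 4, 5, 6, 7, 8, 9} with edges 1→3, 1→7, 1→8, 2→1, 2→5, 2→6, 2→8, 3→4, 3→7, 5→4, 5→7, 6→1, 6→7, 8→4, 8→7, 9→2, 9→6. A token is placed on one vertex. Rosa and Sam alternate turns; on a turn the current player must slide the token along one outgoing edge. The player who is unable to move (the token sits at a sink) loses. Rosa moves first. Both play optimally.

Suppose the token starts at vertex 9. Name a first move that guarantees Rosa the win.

Move to 2.

Positions with no move are L. A position that does have a move is losing for the player to move precisely when every available move leads to a winning position for the opponent. Fill in the labels:
Every edge goes from a vertex to one that appears earlier in the order 7, 4, 3, 8, 1, 6, 5, 2, 9, so processing vertices in that order labels each vertex after all of its successors.
7: no outgoing edge → L
4: no outgoing edge → L
3: can move to 4, which is L ⇒ W
8: can move to 4, which is L ⇒ W
1: can move to 7, which is L ⇒ W
6: can move to 7, which is L ⇒ W
5: can move to 4, which is L ⇒ W
2: moves to 5(W), 6(W), 1(W), 8(W); every one is W ⇒ L
9: can move to 2, which is L ⇒ W
From 9, the L positions reachable in one move are: 2.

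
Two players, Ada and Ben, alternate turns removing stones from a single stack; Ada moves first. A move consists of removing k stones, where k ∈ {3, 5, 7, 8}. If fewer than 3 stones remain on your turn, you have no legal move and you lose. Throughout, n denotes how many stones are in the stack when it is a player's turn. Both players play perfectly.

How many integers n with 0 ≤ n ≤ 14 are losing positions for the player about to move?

Use the standard recursion: the mover loses at a terminal position; elsewhere, the mover wins exactly when some move hands the opponent an L position.
n=0: no move → L
n=1: no move → L
n=2: no move → L
n=3: W (go to 0, an L position)
n=4: W (go to 1, an L position)
n=5: W (go to 2, an L position)
n=6: W (go to 1, an L position)
n=7: W (go to 2, an L position)
n=8: W (go to 1, an L position)
n=9: W (go to 2, an L position)
n=10: W (go to 2, an L position)
n=11: L (options 8(W), 6(W), 4(W), 3(W) are all W)
n=12: L (options 9(W), 7(W), 5(W), 4(W) are all W)
n=13: L (options 10(W), 8(W), 6(W), 5(W) are all W)
n=14: W (go to 11, an L position)
L entries with 0 ≤ n ≤ 14: n = 0, 1, 2, 11, 12, 13; that makes 6.

6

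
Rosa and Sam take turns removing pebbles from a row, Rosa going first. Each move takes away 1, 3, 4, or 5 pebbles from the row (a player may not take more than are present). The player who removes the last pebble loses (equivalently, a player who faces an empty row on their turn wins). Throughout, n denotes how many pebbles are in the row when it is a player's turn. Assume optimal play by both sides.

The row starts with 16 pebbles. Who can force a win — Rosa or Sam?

Positions with no move are W. A position that does have a move is losing for the player to move precisely when every available move leads to a winning position for the opponent. Fill in the labels:
n=0: no move; the opponent has just taken the last pebble and therefore loses → W
n=1: L (sole option 0(W) is W)
n=2: W (go to 1, an L position)
n=3: L (options 2(W), 0(W) are all W)
n=4: W (go to 3, an L position)
n=5: W (go to 1, an L position)
n=6: W (go to 3, an L position)
n=7: W (go to 3, an L position)
n=8: W (go to 3, an L position)
n=9: L (options 8(W), 6(W), 5(W), 4(W) are all W)
n=10: W (go to 9, an L position)
n=11: L (options 10(W), 8(W), 7(W), 6(W) are all W)
n=12: W (go to 11, an L position)
n=13: W (go to 9, an L position)
n=14: W (go to 11, an L position)
n=15: W (go to 11, an L position)
n=16: W (go to 11, an L position)
The starting position 16 is W: Rosa should remove 5, leaving 11, handing over an L position.

Rosa wins.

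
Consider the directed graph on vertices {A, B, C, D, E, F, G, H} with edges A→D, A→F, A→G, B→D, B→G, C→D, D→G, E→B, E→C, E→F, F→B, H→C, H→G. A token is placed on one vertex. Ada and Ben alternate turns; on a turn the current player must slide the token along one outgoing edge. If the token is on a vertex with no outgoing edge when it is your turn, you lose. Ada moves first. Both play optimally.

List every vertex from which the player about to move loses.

C, F, G

Work bottom-up. With no move the player to move loses. Otherwise the position is W if at least one move leads to an L position for the opponent, and L if every move leads to a W.
Every edge goes from a vertex to one that appears earlier in the order G, D, B, F, C, A, E, H, so processing vertices in that order labels each vertex after all of its successors.
G: no outgoing edge → L
D: →G(L), so W
B: →G(L), so W
F: →B(W) only, which is W, so L
C: →D(W) only, which is W, so L
A: →F(L), so W
E: →C(L), so W
H: →C(L), so W
The losing starting vertices are exactly the entries labelled L in this table (3 of them).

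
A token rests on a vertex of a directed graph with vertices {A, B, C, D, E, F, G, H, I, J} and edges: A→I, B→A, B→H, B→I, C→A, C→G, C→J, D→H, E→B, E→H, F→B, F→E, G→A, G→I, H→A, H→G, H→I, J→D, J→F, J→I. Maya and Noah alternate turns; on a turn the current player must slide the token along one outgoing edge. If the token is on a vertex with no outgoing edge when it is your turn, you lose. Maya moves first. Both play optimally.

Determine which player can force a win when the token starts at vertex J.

Classify positions by backward induction: terminal positions (no move available) are L. From any other position, the mover wins iff some move reaches an L.
Every edge goes from a vertex to one that appears earlier in the order I, A, G, H, B, E, D, F, J, C, so processing vertices in that order labels each vertex after all of its successors.
I: no outgoing edge → L
A: reaches L-position I → W
G: reaches L-position I → W
H: reaches L-position I → W
B: reaches L-position I → W
E: only reaches B(W), H(W), all W → L
D: only reaches H(W), which is W → L
F: reaches L-position E → W
J: reaches L-position D → W
C: only reaches J(W), G(W), A(W), all W → L
From J Maya can move to D, reaching an L position.

Maya wins.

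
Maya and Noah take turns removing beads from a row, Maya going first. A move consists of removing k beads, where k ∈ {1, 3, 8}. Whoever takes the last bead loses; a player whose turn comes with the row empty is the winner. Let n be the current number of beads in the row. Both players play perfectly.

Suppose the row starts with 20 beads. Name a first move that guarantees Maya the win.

Remove 8, leaving 12.

Positions with no move are W. A position that does have a move is losing for the player to move precisely when every available move leads to a winning position for the opponent. Fill in the labels:
n=0: no move; the opponent has just taken the last bead and therefore loses → W
n=1: L (sole option 0(W) is W)
n=2: W (go to 1, an L position)
n=3: L (options 2(W), 0(W) are all W)
n=4: W (go to 3, an L position)
n=5: L (options 4(W), 2(W) are all W)
n=6: W (go to 5, an L position)
n=7: L (options 6(W), 4(W) are all W)
n=8: W (go to 7, an L position)
n=9: W (go to 1, an L position)
n=10: W (go to 7, an L position)
n=11: W (go to 3, an L position)
n=12: L (options 11(W), 9(W), 4(W) are all W)
n=13: W (go to 12, an L position)
n=14: L (options 13(W), 11(W), 6(W) are all W)
n=15: W (go to 14, an L position)
n=16: L (options 15(W), 13(W), 8(W) are all W)
n=17: W (go to 16, an L position)
n=18: L (options 17(W), 15(W), 10(W) are all W)
n=19: W (go to 18, an L position)
n=20: W (go to 12, an L position)
From 20, the L positions reachable in one move are: 12.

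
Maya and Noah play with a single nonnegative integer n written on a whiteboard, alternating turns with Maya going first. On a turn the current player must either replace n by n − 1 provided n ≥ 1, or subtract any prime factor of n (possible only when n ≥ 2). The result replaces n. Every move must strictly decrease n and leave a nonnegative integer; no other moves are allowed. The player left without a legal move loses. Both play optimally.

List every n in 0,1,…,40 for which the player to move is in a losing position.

Classify positions by backward induction: terminal positions (no move available) are L. From any other position, the mover wins iff some move reaches an L.
n=0: no move → L
n=1: →0(L), so W
n=2: →0(L), so W
n=3: →0(L), so W
n=4: →2(W), 3(W) — all W, so L
n=5: →0(L), so W
n=6: →4(L), so W
n=7: →0(L), so W
n=8: →6(W), 7(W) — all W, so L
n=9: →8(L), so W
n=10: →8(L), so W
n=11: →0(L), so W
n=12: →9(W), 10(W), 11(W) — all W, so L
n=13: →0(L), so W
n=14: →12(L), so W
n=15: →12(L), so W
n=16: →14(W), 15(W) — all W, so L
n=17: →0(L), so W
n=18: →16(L), so W
n=19: →0(L), so W
n=20: →15(W), 18(W), 19(W) — all W, so L
n=21: →20(L), so W
n=22: →20(L), so W
n=23: →0(L), so W
n=24: →21(W), 22(W), 23(W) — all W, so L
n=25: →20(L), so W
n=26: →24(L), so W
n=27: →24(L), so W
n=28: →21(W), 26(W), 27(W) — all W, so L
n=29: →0(L), so W
n=30: →28(L), so W
n=31: →0(L), so W
n=32: →30(W), 31(W) — all W, so L
n=33: →32(L), so W
n=34: →32(L), so W
n=35: →28(L), so W
n=36: →33(W), 34(W), 35(W) — all W, so L
n=37: →0(L), so W
n=38: →36(L), so W
n=39: →36(L), so W
n=40: →35(W), 38(W), 39(W) — all W, so L
The losing starting values of n are exactly the entries labelled L in this table (11 of them).

0, 4, 8, 12, 16, 20, 24, 28, 32, 36, 40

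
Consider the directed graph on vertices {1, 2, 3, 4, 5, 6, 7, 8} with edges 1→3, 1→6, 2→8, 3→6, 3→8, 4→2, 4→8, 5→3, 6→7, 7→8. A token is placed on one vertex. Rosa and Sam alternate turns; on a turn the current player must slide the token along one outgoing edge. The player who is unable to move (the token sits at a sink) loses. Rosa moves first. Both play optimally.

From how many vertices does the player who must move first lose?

3

Use the standard recursion: the mover loses at a terminal position; elsewhere, the mover wins exactly when some move hands the opponent an L position.
Every edge goes from a vertex to one that appears earlier in the order 8, 2, 4, 7, 6, 3, 5, 1, so processing vertices in that order labels each vertex after all of its successors.
8: no outgoing edge → L
2: reaches L-position 8 → W
4: reaches L-position 8 → W
7: reaches L-position 8 → W
6: only reaches 7(W), which is W → L
3: reaches L-position 6 → W
5: only reaches 3(W), which is W → L
1: reaches L-position 6 → W
The L vertices are 5, 6, 8; that is 3 in all.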